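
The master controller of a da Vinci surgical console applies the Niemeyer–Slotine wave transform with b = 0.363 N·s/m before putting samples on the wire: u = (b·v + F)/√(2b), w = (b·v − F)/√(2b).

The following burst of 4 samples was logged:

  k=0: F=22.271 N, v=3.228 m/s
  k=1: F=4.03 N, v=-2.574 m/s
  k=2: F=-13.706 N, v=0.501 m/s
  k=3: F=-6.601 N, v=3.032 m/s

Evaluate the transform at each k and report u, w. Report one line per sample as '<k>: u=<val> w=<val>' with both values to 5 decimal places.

k=0: b·v=0.363×3.228=1.17176; √(2b)=0.85206; u=(1.17176+22.271)/0.85206=27.51316, w=(1.17176−22.271)/0.85206=-24.76272
k=1: b·v=0.363×(-2.574)=-0.93436; √(2b)=0.85206; u=(-0.93436+4.03)/0.85206=3.63314, w=(-0.93436−4.03)/0.85206=-5.82633
k=2: b·v=0.363×0.501=0.18186; √(2b)=0.85206; u=(0.18186+(-13.706))/0.85206=-15.87235, w=(0.18186−(-13.706))/0.85206=16.29923
k=3: b·v=0.363×3.032=1.10062; √(2b)=0.85206; u=(1.10062+(-6.601))/0.85206=-6.45542, w=(1.10062−(-6.601))/0.85206=9.03886

0: u=27.51316 w=-24.76272
1: u=3.63314 w=-5.82633
2: u=-15.87235 w=16.29923
3: u=-6.45542 w=9.03886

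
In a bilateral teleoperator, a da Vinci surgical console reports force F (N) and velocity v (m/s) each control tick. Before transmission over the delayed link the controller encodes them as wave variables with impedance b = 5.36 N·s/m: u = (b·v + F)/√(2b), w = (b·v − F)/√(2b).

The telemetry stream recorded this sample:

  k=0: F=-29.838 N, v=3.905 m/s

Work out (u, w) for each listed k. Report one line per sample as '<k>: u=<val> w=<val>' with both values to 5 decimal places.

0: u=-2.72047 w=15.50599

k=0: b·v=5.36×3.905=20.93080; √(2b)=3.27414; u=(20.93080+(-29.838))/3.27414=-2.72047, w=(20.93080−(-29.838))/3.27414=15.50599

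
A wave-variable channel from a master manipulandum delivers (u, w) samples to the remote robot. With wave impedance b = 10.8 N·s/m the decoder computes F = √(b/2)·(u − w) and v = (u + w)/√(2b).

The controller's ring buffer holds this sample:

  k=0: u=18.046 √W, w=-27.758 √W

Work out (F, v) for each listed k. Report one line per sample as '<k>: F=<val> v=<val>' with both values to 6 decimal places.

k=0: u−w=45.804000, u+w=-9.712000; √(b/2)=2.323790, √(2b)=4.647580; F=2.323790×45.804=106.438878, v=-9.712000/4.647580=-2.089690

0: F=106.438878 v=-2.089690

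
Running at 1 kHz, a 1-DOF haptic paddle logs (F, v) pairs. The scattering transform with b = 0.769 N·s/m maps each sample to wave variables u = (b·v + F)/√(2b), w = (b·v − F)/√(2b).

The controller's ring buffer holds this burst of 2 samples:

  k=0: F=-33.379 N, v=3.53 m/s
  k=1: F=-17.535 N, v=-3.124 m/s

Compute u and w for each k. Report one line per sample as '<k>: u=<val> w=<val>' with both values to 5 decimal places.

0: u=-24.72616 w=29.10393
1: u=-16.07642 w=12.20216

k=0: b·v=0.769×3.53=2.71457; √(2b)=1.24016; u=(2.71457+(-33.379))/1.24016=-24.72616, w=(2.71457−(-33.379))/1.24016=29.10393
k=1: b·v=0.769×(-3.124)=-2.40236; √(2b)=1.24016; u=(-2.40236+(-17.535))/1.24016=-16.07642, w=(-2.40236−(-17.535))/1.24016=12.20216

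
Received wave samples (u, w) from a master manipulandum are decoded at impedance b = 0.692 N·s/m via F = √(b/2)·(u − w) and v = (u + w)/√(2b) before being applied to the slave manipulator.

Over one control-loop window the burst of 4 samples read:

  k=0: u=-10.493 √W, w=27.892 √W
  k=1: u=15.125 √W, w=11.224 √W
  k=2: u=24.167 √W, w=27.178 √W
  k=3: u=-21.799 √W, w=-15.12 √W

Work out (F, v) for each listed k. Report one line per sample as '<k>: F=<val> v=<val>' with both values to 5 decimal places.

0: F=-22.57873 v=14.78959
1: F=2.29464 v=22.39732
2: F=-1.77112 v=43.64456
3: F=-3.92871 v=-31.38209

k=0: u−w=-38.38500, u+w=17.39900; √(b/2)=0.58822, √(2b)=1.17644; F=0.58822×(-38.385)=-22.57873, v=17.39900/1.17644=14.78959
k=1: u−w=3.90100, u+w=26.34900; √(b/2)=0.58822, √(2b)=1.17644; F=0.58822×3.901=2.29464, v=26.34900/1.17644=22.39732
k=2: u−w=-3.01100, u+w=51.34500; √(b/2)=0.58822, √(2b)=1.17644; F=0.58822×(-3.011)=-1.77112, v=51.34500/1.17644=43.64456
k=3: u−w=-6.67900, u+w=-36.91900; √(b/2)=0.58822, √(2b)=1.17644; F=0.58822×(-6.679)=-3.92871, v=-36.91900/1.17644=-31.38209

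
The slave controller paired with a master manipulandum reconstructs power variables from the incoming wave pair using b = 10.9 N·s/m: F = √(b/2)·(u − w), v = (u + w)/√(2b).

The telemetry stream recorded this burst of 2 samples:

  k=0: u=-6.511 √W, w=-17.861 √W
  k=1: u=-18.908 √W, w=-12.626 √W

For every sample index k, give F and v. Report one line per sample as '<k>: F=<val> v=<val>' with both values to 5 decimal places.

0: F=26.49684 v=-5.21991
1: F=-14.66548 v=-6.75384

k=0: u−w=11.35000, u+w=-24.37200; √(b/2)=2.33452, √(2b)=4.66905; F=2.33452×11.35=26.49684, v=-24.37200/4.66905=-5.21991
k=1: u−w=-6.28200, u+w=-31.53400; √(b/2)=2.33452, √(2b)=4.66905; F=2.33452×(-6.282)=-14.66548, v=-31.53400/4.66905=-6.75384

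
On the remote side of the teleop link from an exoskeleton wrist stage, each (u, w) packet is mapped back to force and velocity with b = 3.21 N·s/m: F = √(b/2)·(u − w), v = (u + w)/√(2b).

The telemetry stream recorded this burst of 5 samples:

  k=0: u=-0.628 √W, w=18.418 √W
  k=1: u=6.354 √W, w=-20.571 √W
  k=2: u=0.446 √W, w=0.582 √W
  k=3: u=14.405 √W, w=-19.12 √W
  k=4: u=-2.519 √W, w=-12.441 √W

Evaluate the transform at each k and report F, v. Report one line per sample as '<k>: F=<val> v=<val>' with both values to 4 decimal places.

0: F=-24.1291 v=7.0212
1: F=34.1109 v=-5.6110
2: F=-0.1723 v=0.4057
3: F=42.4724 v=-1.8609
4: F=12.5700 v=-5.9042

k=0: u−w=-19.0460, u+w=17.7900; √(b/2)=1.2669, √(2b)=2.5338; F=1.2669×(-19.046)=-24.1291, v=17.7900/2.5338=7.0212
k=1: u−w=26.9250, u+w=-14.2170; √(b/2)=1.2669, √(2b)=2.5338; F=1.2669×26.925=34.1109, v=-14.2170/2.5338=-5.6110
k=2: u−w=-0.1360, u+w=1.0280; √(b/2)=1.2669, √(2b)=2.5338; F=1.2669×(-0.136)=-0.1723, v=1.0280/2.5338=0.4057
k=3: u−w=33.5250, u+w=-4.7150; √(b/2)=1.2669, √(2b)=2.5338; F=1.2669×33.525=42.4724, v=-4.7150/2.5338=-1.8609
k=4: u−w=9.9220, u+w=-14.9600; √(b/2)=1.2669, √(2b)=2.5338; F=1.2669×9.922=12.5700, v=-14.9600/2.5338=-5.9042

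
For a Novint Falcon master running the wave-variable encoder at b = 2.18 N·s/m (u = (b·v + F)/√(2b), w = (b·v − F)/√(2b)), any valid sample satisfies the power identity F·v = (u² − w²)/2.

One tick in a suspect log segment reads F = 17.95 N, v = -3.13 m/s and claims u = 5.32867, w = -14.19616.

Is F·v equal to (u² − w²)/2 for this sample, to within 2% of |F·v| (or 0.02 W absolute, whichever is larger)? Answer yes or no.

no

F·v = 17.95×(-3.13) = -56.18350 W.
(u² − w²)/2 = (28.39472 − 201.53096)/2 = -86.56812 W.
|Δ| = 30.38462;  2% of max(1, |F·v|) = 1.12367.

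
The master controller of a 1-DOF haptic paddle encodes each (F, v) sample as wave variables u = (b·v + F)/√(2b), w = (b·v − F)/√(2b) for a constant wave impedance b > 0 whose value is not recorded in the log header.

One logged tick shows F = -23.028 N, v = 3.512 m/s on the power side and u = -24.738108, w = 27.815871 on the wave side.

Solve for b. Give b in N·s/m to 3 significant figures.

b = 0.384 N·s/m

u + w = 3.077763;  u + w = √(2b)·v, so √(2b) = 3.077763/3.512 = 0.876356.
b = (√(2b))²/2 = 0.768000/2 = 0.384000.
(Check via u − w = 2F/√(2b): u − w = -52.553979, 2F/√(2b) = -52.553972.)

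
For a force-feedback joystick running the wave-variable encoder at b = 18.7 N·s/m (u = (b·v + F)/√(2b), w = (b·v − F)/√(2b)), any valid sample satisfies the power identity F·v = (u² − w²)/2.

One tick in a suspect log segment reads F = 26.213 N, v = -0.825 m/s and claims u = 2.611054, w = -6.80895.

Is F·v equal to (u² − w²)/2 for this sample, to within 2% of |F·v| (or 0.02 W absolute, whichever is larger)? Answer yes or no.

no

F·v = 26.213×(-0.825) = -21.625725 W.
(u² − w²)/2 = (6.817603 − 46.361800)/2 = -19.772099 W.
|Δ| = 1.853626;  2% of max(1, |F·v|) = 0.432514.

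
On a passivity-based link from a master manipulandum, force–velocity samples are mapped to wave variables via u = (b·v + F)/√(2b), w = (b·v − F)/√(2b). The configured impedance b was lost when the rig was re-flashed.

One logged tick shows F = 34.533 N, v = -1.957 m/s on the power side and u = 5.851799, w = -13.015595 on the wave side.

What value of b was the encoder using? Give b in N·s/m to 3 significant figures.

u + w = -7.163796;  u + w = √(2b)·v, so √(2b) = -7.163796/(-1.957) = 3.660601.
b = (√(2b))²/2 = 13.399999/2 = 6.700000.
(Check via u − w = 2F/√(2b): u − w = 18.867394, 2F/√(2b) = 18.867394.)

b = 6.7 N·s/m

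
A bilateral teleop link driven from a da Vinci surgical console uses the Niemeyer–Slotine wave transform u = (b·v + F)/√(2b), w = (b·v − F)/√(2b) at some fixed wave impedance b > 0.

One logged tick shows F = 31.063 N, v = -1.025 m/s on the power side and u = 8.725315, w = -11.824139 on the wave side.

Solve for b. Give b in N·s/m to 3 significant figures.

u + w = -3.098824;  u + w = √(2b)·v, so √(2b) = -3.098824/(-1.025) = 3.023243.
b = (√(2b))²/2 = 9.139998/2 = 4.569999.
(Check via u − w = 2F/√(2b): u − w = 20.549454, 2F/√(2b) = 20.549457.)

b = 4.57 N·s/m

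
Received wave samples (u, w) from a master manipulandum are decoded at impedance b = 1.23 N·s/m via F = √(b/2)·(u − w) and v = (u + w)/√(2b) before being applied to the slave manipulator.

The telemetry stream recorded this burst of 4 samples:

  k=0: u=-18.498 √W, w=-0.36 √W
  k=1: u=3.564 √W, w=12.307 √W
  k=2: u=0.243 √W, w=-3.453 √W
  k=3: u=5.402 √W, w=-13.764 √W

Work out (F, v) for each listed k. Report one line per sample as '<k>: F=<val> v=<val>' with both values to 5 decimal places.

k=0: u−w=-18.13800, u+w=-18.85800; √(b/2)=0.78422, √(2b)=1.56844; F=0.78422×(-18.138)=-14.22417, v=-18.85800/1.56844=-12.02342
k=1: u−w=-8.74300, u+w=15.87100; √(b/2)=0.78422, √(2b)=1.56844; F=0.78422×(-8.743)=-6.85643, v=15.87100/1.56844=10.11898
k=2: u−w=3.69600, u+w=-3.21000; √(b/2)=0.78422, √(2b)=1.56844; F=0.78422×3.696=2.89847, v=-3.21000/1.56844=-2.04662
k=3: u−w=19.16600, u+w=-8.36200; √(b/2)=0.78422, √(2b)=1.56844; F=0.78422×19.166=15.03035, v=-8.36200/1.56844=-5.33142

0: F=-14.22417 v=-12.02342
1: F=-6.85643 v=10.11898
2: F=2.89847 v=-2.04662
3: F=15.03035 v=-5.33142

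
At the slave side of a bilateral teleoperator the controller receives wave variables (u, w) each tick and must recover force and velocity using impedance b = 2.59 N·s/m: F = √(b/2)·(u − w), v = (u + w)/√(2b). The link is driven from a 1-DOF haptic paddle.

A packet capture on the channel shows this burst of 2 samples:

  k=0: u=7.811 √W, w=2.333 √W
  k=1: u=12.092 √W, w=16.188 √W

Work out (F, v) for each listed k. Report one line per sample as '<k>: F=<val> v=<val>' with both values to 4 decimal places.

k=0: u−w=5.4780, u+w=10.1440; √(b/2)=1.1380, √(2b)=2.2760; F=1.1380×5.478=6.2339, v=10.1440/2.2760=4.4570
k=1: u−w=-4.0960, u+w=28.2800; √(b/2)=1.1380, √(2b)=2.2760; F=1.1380×(-4.096)=-4.6612, v=28.2800/2.2760=12.4255

0: F=6.2339 v=4.4570
1: F=-4.6612 v=12.4255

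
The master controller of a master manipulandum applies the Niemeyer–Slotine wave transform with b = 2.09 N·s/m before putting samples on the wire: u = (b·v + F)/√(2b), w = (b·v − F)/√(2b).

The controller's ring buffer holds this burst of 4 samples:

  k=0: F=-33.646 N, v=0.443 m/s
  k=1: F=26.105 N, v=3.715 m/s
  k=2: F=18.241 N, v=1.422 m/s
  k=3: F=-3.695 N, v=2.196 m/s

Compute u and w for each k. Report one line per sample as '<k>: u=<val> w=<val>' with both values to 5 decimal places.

k=0: b·v=2.09×0.443=0.92587; √(2b)=2.04450; u=(0.92587+(-33.646))/2.04450=-16.00394, w=(0.92587−(-33.646))/2.04450=16.90965
k=1: b·v=2.09×3.715=7.76435; √(2b)=2.04450; u=(7.76435+26.105)/2.04450=16.56604, w=(7.76435−26.105)/2.04450=-8.97071
k=2: b·v=2.09×1.422=2.97198; √(2b)=2.04450; u=(2.97198+18.241)/2.04450=10.37561, w=(2.97198−18.241)/2.04450=-7.46832
k=3: b·v=2.09×2.196=4.58964; √(2b)=2.04450; u=(4.58964+(-3.695))/2.04450=0.43758, w=(4.58964−(-3.695))/2.04450=4.05215

0: u=-16.00394 w=16.90965
1: u=16.56604 w=-8.97071
2: u=10.37561 w=-7.46832
3: u=0.43758 w=4.05215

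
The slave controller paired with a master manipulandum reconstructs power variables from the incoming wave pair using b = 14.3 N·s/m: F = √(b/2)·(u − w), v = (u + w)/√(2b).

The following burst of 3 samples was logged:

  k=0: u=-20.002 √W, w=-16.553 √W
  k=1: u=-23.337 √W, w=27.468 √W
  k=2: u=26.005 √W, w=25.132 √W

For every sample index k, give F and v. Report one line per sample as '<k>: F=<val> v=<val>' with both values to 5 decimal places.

k=0: u−w=-3.44900, u+w=-36.55500; √(b/2)=2.67395, √(2b)=5.34790; F=2.67395×(-3.449)=-9.22245, v=-36.55500/5.34790=-6.83540
k=1: u−w=-50.80500, u+w=4.13100; √(b/2)=2.67395, √(2b)=5.34790; F=2.67395×(-50.805)=-135.84995, v=4.13100/5.34790=0.77245
k=2: u−w=0.87300, u+w=51.13700; √(b/2)=2.67395, √(2b)=5.34790; F=2.67395×0.873=2.33436, v=51.13700/5.34790=9.56208

0: F=-9.22245 v=-6.83540
1: F=-135.84995 v=0.77245
2: F=2.33436 v=9.56208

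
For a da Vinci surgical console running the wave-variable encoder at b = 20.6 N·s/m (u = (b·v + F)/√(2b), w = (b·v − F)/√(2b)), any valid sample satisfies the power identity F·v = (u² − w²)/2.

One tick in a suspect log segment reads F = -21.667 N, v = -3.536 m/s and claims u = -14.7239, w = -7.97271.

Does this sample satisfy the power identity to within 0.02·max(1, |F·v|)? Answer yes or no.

F·v = (-21.667)×(-3.536) = 76.6145 W.
(u² − w²)/2 = (216.7932 − 63.5641)/2 = 76.6146 W.
|Δ| = 0.0001;  2% of max(1, |F·v|) = 1.5323.

yes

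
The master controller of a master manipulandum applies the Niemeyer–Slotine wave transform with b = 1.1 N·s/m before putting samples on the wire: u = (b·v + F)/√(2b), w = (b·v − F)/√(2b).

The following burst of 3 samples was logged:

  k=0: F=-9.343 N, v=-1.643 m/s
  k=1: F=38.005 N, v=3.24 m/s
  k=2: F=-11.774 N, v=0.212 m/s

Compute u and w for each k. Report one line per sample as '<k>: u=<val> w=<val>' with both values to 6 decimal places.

0: u=-7.517531 w=5.080568
1: u=28.025814 w=-23.220117
2: u=-7.780806 w=8.095253

k=0: b·v=1.1×(-1.643)=-1.807300; √(2b)=1.483240; u=(-1.807300+(-9.343))/1.483240=-7.517531, w=(-1.807300−(-9.343))/1.483240=5.080568
k=1: b·v=1.1×3.24=3.564000; √(2b)=1.483240; u=(3.564000+38.005)/1.483240=28.025814, w=(3.564000−38.005)/1.483240=-23.220117
k=2: b·v=1.1×0.212=0.233200; √(2b)=1.483240; u=(0.233200+(-11.774))/1.483240=-7.780806, w=(0.233200−(-11.774))/1.483240=8.095253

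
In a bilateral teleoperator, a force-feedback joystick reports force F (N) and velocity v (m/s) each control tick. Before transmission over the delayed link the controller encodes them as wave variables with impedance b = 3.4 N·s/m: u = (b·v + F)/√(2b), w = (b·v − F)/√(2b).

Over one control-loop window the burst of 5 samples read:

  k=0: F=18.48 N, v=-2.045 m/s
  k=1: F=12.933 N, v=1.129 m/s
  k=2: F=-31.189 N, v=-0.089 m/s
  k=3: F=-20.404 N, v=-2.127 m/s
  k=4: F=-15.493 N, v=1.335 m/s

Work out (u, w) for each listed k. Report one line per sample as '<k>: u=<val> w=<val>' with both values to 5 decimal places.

k=0: b·v=3.4×(-2.045)=-6.95300; √(2b)=2.60768; u=(-6.95300+18.48)/2.60768=4.42040, w=(-6.95300−18.48)/2.60768=-9.75311
k=1: b·v=3.4×1.129=3.83860; √(2b)=2.60768; u=(3.83860+12.933)/2.60768=6.43162, w=(3.83860−12.933)/2.60768=-3.48754
k=2: b·v=3.4×(-0.089)=-0.30260; √(2b)=2.60768; u=(-0.30260+(-31.189))/2.60768=-12.07648, w=(-0.30260−(-31.189))/2.60768=11.84439
k=3: b·v=3.4×(-2.127)=-7.23180; √(2b)=2.60768; u=(-7.23180+(-20.404))/2.60768=-10.59785, w=(-7.23180−(-20.404))/2.60768=5.05131
k=4: b·v=3.4×1.335=4.53900; √(2b)=2.60768; u=(4.53900+(-15.493))/2.60768=-4.20067, w=(4.53900−(-15.493))/2.60768=7.68192

0: u=4.42040 w=-9.75311
1: u=6.43162 w=-3.48754
2: u=-12.07648 w=11.84439
3: u=-10.59785 w=5.05131
4: u=-4.20067 w=7.68192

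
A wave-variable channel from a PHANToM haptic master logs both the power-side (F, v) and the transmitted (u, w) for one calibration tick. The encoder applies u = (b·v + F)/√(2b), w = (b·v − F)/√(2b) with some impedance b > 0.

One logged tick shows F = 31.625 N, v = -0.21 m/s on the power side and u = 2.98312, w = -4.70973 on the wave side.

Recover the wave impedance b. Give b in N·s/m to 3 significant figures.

b = 33.8 N·s/m

u + w = -1.7266;  u + w = √(2b)·v, so √(2b) = -1.7266/(-0.21) = 8.2220.
b = (√(2b))²/2 = 67.6005/2 = 33.8003.
(Check via u − w = 2F/√(2b): u − w = 7.6928, 2F/√(2b) = 7.6928.)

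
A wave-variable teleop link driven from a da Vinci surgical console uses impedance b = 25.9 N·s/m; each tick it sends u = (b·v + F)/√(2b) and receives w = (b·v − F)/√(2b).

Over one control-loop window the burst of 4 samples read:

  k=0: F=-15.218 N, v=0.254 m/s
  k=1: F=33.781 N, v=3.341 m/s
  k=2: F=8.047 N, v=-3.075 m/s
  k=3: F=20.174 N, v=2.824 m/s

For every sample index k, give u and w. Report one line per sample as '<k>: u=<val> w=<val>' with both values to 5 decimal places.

k=0: b·v=25.9×0.254=6.57860; √(2b)=7.19722; u=(6.57860+(-15.218))/7.19722=-1.20038, w=(6.57860−(-15.218))/7.19722=3.02847
k=1: b·v=25.9×3.341=86.53190; √(2b)=7.19722; u=(86.53190+33.781)/7.19722=16.71658, w=(86.53190−33.781)/7.19722=7.32934
k=2: b·v=25.9×(-3.075)=-79.64250; √(2b)=7.19722; u=(-79.64250+8.047)/7.19722=-9.94766, w=(-79.64250−8.047)/7.19722=-12.18380
k=3: b·v=25.9×2.824=73.14160; √(2b)=7.19722; u=(73.14160+20.174)/7.19722=12.96550, w=(73.14160−20.174)/7.19722=7.35945

0: u=-1.20038 w=3.02847
1: u=16.71658 w=7.32934
2: u=-9.94766 w=-12.18380
3: u=12.96550 w=7.35945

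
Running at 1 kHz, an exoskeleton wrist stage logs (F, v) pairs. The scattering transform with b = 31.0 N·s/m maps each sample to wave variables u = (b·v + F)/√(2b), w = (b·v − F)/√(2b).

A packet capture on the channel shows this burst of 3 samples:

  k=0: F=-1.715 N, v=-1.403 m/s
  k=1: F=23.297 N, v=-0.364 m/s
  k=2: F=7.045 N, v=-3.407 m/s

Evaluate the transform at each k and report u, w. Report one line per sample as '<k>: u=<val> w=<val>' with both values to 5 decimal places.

k=0: b·v=31.0×(-1.403)=-43.49300; √(2b)=7.87401; u=(-43.49300+(-1.715))/7.87401=-5.74142, w=(-43.49300−(-1.715))/7.87401=-5.30581
k=1: b·v=31.0×(-0.364)=-11.28400; √(2b)=7.87401; u=(-11.28400+23.297)/7.87401=1.52565, w=(-11.28400−23.297)/7.87401=-4.39179
k=2: b·v=31.0×(-3.407)=-105.61700; √(2b)=7.87401; u=(-105.61700+7.045)/7.87401=-12.51866, w=(-105.61700−7.045)/7.87401=-14.30809

0: u=-5.74142 w=-5.30581
1: u=1.52565 w=-4.39179
2: u=-12.51866 w=-14.30809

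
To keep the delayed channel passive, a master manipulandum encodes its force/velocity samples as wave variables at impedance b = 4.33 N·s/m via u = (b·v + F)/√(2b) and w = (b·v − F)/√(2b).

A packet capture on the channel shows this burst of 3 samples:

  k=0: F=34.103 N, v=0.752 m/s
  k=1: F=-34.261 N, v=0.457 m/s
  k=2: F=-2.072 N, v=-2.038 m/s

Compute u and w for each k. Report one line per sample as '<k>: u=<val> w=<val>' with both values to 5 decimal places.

0: u=12.69516 w=-10.48218
1: u=-10.96993 w=12.31479
2: u=-3.70280 w=-2.29461

k=0: b·v=4.33×0.752=3.25616; √(2b)=2.94279; u=(3.25616+34.103)/2.94279=12.69516, w=(3.25616−34.103)/2.94279=-10.48218
k=1: b·v=4.33×0.457=1.97881; √(2b)=2.94279; u=(1.97881+(-34.261))/2.94279=-10.96993, w=(1.97881−(-34.261))/2.94279=12.31479
k=2: b·v=4.33×(-2.038)=-8.82454; √(2b)=2.94279; u=(-8.82454+(-2.072))/2.94279=-3.70280, w=(-8.82454−(-2.072))/2.94279=-2.29461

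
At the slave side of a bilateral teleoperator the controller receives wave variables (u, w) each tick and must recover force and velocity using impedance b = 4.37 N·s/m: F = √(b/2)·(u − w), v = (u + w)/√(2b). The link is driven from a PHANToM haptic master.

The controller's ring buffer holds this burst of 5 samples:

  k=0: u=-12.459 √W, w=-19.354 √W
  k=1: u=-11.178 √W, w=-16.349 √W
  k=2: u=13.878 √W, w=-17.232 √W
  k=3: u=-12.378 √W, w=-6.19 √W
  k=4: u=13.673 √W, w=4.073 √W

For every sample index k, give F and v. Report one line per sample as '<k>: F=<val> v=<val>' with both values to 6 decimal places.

0: F=10.192014 v=-10.760908
1: F=7.643641 v=-9.311147
2: F=45.986010 v=-1.134507
3: F=-9.146944 v=-6.280720
4: F=14.190476 v=6.002674

k=0: u−w=6.895000, u+w=-31.813000; √(b/2)=1.478175, √(2b)=2.956349; F=1.478175×6.895=10.192014, v=-31.813000/2.956349=-10.760908
k=1: u−w=5.171000, u+w=-27.527000; √(b/2)=1.478175, √(2b)=2.956349; F=1.478175×5.171=7.643641, v=-27.527000/2.956349=-9.311147
k=2: u−w=31.110000, u+w=-3.354000; √(b/2)=1.478175, √(2b)=2.956349; F=1.478175×31.11=45.986010, v=-3.354000/2.956349=-1.134507
k=3: u−w=-6.188000, u+w=-18.568000; √(b/2)=1.478175, √(2b)=2.956349; F=1.478175×(-6.188)=-9.146944, v=-18.568000/2.956349=-6.280720
k=4: u−w=9.600000, u+w=17.746000; √(b/2)=1.478175, √(2b)=2.956349; F=1.478175×9.6=14.190476, v=17.746000/2.956349=6.002674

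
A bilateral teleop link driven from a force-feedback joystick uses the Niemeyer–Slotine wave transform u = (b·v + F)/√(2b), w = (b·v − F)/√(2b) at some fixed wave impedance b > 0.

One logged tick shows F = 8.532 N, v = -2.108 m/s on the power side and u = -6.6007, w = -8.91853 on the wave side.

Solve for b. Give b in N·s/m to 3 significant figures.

u + w = -15.5192;  u + w = √(2b)·v, so √(2b) = -15.5192/(-2.108) = 7.3621.
b = (√(2b))²/2 = 54.2000/2 = 27.1000.
(Check via u − w = 2F/√(2b): u − w = 2.3178, 2F/√(2b) = 2.3178.)

b = 27.1 N·s/m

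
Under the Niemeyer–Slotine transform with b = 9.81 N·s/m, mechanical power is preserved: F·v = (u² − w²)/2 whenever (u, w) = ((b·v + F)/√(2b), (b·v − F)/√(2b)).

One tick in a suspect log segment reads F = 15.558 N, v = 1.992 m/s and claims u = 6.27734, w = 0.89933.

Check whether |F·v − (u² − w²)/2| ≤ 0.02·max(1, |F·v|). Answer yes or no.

F·v = 15.558×1.992 = 30.9915 W.
(u² − w²)/2 = (39.4050 − 0.8088)/2 = 19.2981 W.
|Δ| = 11.6934;  2% of max(1, |F·v|) = 0.6198.

no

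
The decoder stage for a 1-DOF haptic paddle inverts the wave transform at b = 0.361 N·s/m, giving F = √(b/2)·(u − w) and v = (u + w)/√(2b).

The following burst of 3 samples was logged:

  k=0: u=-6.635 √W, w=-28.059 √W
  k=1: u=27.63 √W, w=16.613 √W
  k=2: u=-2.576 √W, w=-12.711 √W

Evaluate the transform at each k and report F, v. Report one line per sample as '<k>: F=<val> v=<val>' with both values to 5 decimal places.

k=0: u−w=21.42400, u+w=-34.69400; √(b/2)=0.42485, √(2b)=0.84971; F=0.42485×21.424=9.10205, v=-34.69400/0.84971=-40.83060
k=1: u−w=11.01700, u+w=44.24300; √(b/2)=0.42485, √(2b)=0.84971; F=0.42485×11.017=4.68060, v=44.24300/0.84971=52.06861
k=2: u−w=10.13500, u+w=-15.28700; √(b/2)=0.42485, √(2b)=0.84971; F=0.42485×10.135=4.30588, v=-15.28700/0.84971=-17.99093

0: F=9.10205 v=-40.83060
1: F=4.68060 v=52.06861
2: F=4.30588 v=-17.99093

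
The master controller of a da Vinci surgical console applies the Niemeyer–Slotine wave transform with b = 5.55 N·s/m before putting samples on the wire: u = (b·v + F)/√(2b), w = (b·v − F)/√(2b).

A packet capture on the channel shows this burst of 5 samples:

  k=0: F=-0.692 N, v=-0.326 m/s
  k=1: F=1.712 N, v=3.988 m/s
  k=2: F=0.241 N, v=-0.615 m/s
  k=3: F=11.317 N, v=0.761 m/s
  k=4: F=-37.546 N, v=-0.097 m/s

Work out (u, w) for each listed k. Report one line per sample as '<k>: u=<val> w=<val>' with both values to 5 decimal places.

0: u=-0.75077 w=-0.33536
1: u=7.15720 w=6.12949
2: u=-0.95215 w=-1.09682
3: u=4.66450 w=-2.12910
4: u=-11.43102 w=11.10785

k=0: b·v=5.55×(-0.326)=-1.80930; √(2b)=3.33167; u=(-1.80930+(-0.692))/3.33167=-0.75077, w=(-1.80930−(-0.692))/3.33167=-0.33536
k=1: b·v=5.55×3.988=22.13340; √(2b)=3.33167; u=(22.13340+1.712)/3.33167=7.15720, w=(22.13340−1.712)/3.33167=6.12949
k=2: b·v=5.55×(-0.615)=-3.41325; √(2b)=3.33167; u=(-3.41325+0.241)/3.33167=-0.95215, w=(-3.41325−0.241)/3.33167=-1.09682
k=3: b·v=5.55×0.761=4.22355; √(2b)=3.33167; u=(4.22355+11.317)/3.33167=4.66450, w=(4.22355−11.317)/3.33167=-2.12910
k=4: b·v=5.55×(-0.097)=-0.53835; √(2b)=3.33167; u=(-0.53835+(-37.546))/3.33167=-11.43102, w=(-0.53835−(-37.546))/3.33167=11.10785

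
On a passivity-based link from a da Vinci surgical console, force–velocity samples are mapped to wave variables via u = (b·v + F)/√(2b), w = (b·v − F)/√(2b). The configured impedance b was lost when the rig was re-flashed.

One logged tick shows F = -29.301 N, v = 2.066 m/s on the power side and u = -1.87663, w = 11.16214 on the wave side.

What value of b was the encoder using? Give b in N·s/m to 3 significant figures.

b = 10.1 N·s/m

u + w = 9.28551;  u + w = √(2b)·v, so √(2b) = 9.28551/2.066 = 4.49444.
b = (√(2b))²/2 = 20.19998/2 = 10.09999.
(Check via u − w = 2F/√(2b): u − w = -13.03877, 2F/√(2b) = -13.03878.)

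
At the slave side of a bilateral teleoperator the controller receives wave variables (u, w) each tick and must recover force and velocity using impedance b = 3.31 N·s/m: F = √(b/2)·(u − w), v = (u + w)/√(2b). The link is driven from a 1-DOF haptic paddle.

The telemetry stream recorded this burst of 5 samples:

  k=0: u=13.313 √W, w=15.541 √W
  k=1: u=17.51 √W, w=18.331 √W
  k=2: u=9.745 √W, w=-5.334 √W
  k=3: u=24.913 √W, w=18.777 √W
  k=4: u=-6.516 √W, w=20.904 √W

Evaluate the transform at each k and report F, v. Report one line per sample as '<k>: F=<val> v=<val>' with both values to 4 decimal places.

0: F=-2.8663 v=11.2144
1: F=-1.0562 v=13.9300
2: F=19.3987 v=1.7144
3: F=7.8938 v=16.9806
4: F=-35.2750 v=5.5921

k=0: u−w=-2.2280, u+w=28.8540; √(b/2)=1.2865, √(2b)=2.5729; F=1.2865×(-2.228)=-2.8663, v=28.8540/2.5729=11.2144
k=1: u−w=-0.8210, u+w=35.8410; √(b/2)=1.2865, √(2b)=2.5729; F=1.2865×(-0.821)=-1.0562, v=35.8410/2.5729=13.9300
k=2: u−w=15.0790, u+w=4.4110; √(b/2)=1.2865, √(2b)=2.5729; F=1.2865×15.079=19.3987, v=4.4110/2.5729=1.7144
k=3: u−w=6.1360, u+w=43.6900; √(b/2)=1.2865, √(2b)=2.5729; F=1.2865×6.136=7.8938, v=43.6900/2.5729=16.9806
k=4: u−w=-27.4200, u+w=14.3880; √(b/2)=1.2865, √(2b)=2.5729; F=1.2865×(-27.42)=-35.2750, v=14.3880/2.5729=5.5921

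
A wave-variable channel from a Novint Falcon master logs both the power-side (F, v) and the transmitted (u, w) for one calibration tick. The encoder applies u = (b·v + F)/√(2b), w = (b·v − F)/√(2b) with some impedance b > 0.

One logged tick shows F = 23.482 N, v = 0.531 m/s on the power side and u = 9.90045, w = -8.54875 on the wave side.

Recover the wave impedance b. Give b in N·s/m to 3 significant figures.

b = 3.24 N·s/m

u + w = 1.3517;  u + w = √(2b)·v, so √(2b) = 1.3517/0.531 = 2.5456.
b = (√(2b))²/2 = 6.4799/2 = 3.2400.
(Check via u − w = 2F/√(2b): u − w = 18.4492, 2F/√(2b) = 18.4493.)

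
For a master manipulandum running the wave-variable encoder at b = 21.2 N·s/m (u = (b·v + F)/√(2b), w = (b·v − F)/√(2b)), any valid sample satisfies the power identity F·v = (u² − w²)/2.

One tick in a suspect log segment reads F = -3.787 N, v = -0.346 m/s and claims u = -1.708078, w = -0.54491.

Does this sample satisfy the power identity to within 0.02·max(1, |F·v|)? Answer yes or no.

F·v = (-3.787)×(-0.346) = 1.310302 W.
(u² − w²)/2 = (2.917530 − 0.296927)/2 = 1.310302 W.
|Δ| = 0.000000;  2% of max(1, |F·v|) = 0.026206.

yes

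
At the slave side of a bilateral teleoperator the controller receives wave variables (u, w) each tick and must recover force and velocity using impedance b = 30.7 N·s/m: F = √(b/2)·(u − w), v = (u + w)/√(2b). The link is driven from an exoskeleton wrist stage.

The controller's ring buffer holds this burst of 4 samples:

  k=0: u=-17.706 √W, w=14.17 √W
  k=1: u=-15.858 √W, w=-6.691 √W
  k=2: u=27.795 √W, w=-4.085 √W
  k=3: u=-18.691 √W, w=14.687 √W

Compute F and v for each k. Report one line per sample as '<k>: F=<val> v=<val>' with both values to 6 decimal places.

0: F=-124.887223 v=-0.451261
1: F=-35.915459 v=-2.877684
2: F=124.902894 v=3.025850
3: F=-130.771920 v=-0.510987

k=0: u−w=-31.876000, u+w=-3.536000; √(b/2)=3.917908, √(2b)=7.835815; F=3.917908×(-31.876)=-124.887223, v=-3.536000/7.835815=-0.451261
k=1: u−w=-9.167000, u+w=-22.549000; √(b/2)=3.917908, √(2b)=7.835815; F=3.917908×(-9.167)=-35.915459, v=-22.549000/7.835815=-2.877684
k=2: u−w=31.880000, u+w=23.710000; √(b/2)=3.917908, √(2b)=7.835815; F=3.917908×31.88=124.902894, v=23.710000/7.835815=3.025850
k=3: u−w=-33.378000, u+w=-4.004000; √(b/2)=3.917908, √(2b)=7.835815; F=3.917908×(-33.378)=-130.771920, v=-4.004000/7.835815=-0.510987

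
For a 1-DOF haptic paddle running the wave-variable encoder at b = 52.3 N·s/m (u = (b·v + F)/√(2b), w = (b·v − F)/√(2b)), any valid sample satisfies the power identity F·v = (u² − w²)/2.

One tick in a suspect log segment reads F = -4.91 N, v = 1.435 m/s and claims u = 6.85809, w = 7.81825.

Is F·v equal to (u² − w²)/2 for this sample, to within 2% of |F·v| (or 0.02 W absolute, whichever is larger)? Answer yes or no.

yes

F·v = (-4.91)×1.435 = -7.0459 W.
(u² − w²)/2 = (47.0334 − 61.1250)/2 = -7.0458 W.
|Δ| = 0.0000;  2% of max(1, |F·v|) = 0.1409.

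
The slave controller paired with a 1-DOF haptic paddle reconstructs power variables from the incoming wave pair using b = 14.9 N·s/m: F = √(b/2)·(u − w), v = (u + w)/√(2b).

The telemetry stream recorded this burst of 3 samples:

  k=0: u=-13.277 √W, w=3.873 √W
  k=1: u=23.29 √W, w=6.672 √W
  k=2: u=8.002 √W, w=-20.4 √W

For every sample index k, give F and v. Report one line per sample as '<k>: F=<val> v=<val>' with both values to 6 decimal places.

0: F=-46.810390 v=-1.722680
1: F=45.358313 v=5.488614
2: F=77.522373 v=-2.271138

k=0: u−w=-17.150000, u+w=-9.404000; √(b/2)=2.729469, √(2b)=5.458938; F=2.729469×(-17.15)=-46.810390, v=-9.404000/5.458938=-1.722680
k=1: u−w=16.618000, u+w=29.962000; √(b/2)=2.729469, √(2b)=5.458938; F=2.729469×16.618=45.358313, v=29.962000/5.458938=5.488614
k=2: u−w=28.402000, u+w=-12.398000; √(b/2)=2.729469, √(2b)=5.458938; F=2.729469×28.402=77.522373, v=-12.398000/5.458938=-2.271138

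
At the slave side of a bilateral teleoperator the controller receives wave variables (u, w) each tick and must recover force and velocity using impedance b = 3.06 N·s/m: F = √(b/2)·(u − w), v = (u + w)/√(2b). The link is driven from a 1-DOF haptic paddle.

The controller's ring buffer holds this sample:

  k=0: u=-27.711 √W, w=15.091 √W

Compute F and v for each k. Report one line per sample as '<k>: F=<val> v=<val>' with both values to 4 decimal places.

k=0: u−w=-42.8020, u+w=-12.6200; √(b/2)=1.2369, √(2b)=2.4739; F=1.2369×(-42.802)=-52.9432, v=-12.6200/2.4739=-5.1013

0: F=-52.9432 v=-5.1013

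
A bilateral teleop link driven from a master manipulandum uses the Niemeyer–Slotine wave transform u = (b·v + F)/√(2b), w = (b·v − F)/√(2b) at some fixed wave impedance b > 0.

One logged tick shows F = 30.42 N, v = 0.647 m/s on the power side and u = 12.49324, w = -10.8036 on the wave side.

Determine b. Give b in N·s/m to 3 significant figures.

u + w = 1.68964;  u + w = √(2b)·v, so √(2b) = 1.68964/0.647 = 2.61150.
b = (√(2b))²/2 = 6.81993/2 = 3.40996.
(Check via u − w = 2F/√(2b): u − w = 23.29684, 2F/√(2b) = 23.29696.)

b = 3.41 N·s/m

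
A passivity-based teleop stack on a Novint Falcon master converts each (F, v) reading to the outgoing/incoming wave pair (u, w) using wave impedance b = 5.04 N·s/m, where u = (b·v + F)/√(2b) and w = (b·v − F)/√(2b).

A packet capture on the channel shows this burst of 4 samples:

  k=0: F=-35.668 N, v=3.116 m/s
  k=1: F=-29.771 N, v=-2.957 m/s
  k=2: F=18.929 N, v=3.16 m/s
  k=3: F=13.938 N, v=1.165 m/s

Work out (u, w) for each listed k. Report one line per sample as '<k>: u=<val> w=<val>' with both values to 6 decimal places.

0: u=-6.287867 w=16.180861
1: u=-14.071076 w=4.682892
2: u=10.978419 w=-0.945730
3: u=6.239438 w=-2.540677

k=0: b·v=5.04×3.116=15.704640; √(2b)=3.174902; u=(15.704640+(-35.668))/3.174902=-6.287867, w=(15.704640−(-35.668))/3.174902=16.180861
k=1: b·v=5.04×(-2.957)=-14.903280; √(2b)=3.174902; u=(-14.903280+(-29.771))/3.174902=-14.071076, w=(-14.903280−(-29.771))/3.174902=4.682892
k=2: b·v=5.04×3.16=15.926400; √(2b)=3.174902; u=(15.926400+18.929)/3.174902=10.978419, w=(15.926400−18.929)/3.174902=-0.945730
k=3: b·v=5.04×1.165=5.871600; √(2b)=3.174902; u=(5.871600+13.938)/3.174902=6.239438, w=(5.871600−13.938)/3.174902=-2.540677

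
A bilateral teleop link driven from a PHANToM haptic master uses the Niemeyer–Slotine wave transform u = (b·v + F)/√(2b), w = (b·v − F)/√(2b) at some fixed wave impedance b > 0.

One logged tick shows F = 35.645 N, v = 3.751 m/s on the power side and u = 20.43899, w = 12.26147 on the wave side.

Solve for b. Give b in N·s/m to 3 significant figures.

u + w = 32.70046;  u + w = √(2b)·v, so √(2b) = 32.70046/3.751 = 8.71780.
b = (√(2b))²/2 = 76.00000/2 = 38.00000.
(Check via u − w = 2F/√(2b): u − w = 8.17752, 2F/√(2b) = 8.17752.)

b = 38 N·s/m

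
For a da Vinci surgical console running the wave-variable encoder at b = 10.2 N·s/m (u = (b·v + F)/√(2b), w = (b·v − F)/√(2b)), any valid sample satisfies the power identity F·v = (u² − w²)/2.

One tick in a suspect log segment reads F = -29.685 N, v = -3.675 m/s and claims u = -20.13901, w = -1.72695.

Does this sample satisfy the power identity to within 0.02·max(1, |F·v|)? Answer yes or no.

F·v = (-29.685)×(-3.675) = 109.0924 W.
(u² − w²)/2 = (405.5797 − 2.9824)/2 = 201.2987 W.
|Δ| = 92.2063;  2% of max(1, |F·v|) = 2.1818.

no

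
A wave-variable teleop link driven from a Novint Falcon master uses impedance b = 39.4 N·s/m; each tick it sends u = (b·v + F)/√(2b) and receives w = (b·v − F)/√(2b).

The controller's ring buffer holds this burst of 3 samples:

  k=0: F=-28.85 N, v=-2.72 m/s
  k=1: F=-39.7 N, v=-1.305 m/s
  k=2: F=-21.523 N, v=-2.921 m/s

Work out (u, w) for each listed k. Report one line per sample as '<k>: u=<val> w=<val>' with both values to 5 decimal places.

k=0: b·v=39.4×(-2.72)=-107.16800; √(2b)=8.87694; u=(-107.16800+(-28.85))/8.87694=-15.32263, w=(-107.16800−(-28.85))/8.87694=-8.82264
k=1: b·v=39.4×(-1.305)=-51.41700; √(2b)=8.87694; u=(-51.41700+(-39.7))/8.87694=-10.26446, w=(-51.41700−(-39.7))/8.87694=-1.31994
k=2: b·v=39.4×(-2.921)=-115.08740; √(2b)=8.87694; u=(-115.08740+(-21.523))/8.87694=-15.38936, w=(-115.08740−(-21.523))/8.87694=-10.54017

0: u=-15.32263 w=-8.82264
1: u=-10.26446 w=-1.31994
2: u=-15.38936 w=-10.54017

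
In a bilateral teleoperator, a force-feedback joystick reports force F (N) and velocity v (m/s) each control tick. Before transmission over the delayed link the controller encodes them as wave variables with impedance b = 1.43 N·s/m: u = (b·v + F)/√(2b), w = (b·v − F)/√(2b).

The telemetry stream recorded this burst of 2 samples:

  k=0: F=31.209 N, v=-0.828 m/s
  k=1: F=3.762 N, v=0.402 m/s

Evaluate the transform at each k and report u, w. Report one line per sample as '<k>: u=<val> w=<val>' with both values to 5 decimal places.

k=0: b·v=1.43×(-0.828)=-1.18404; √(2b)=1.69115; u=(-1.18404+31.209)/1.69115=17.75413, w=(-1.18404−31.209)/1.69115=-19.15441
k=1: b·v=1.43×0.402=0.57486; √(2b)=1.69115; u=(0.57486+3.762)/1.69115=2.56444, w=(0.57486−3.762)/1.69115=-1.88460

0: u=17.75413 w=-19.15441
1: u=2.56444 w=-1.88460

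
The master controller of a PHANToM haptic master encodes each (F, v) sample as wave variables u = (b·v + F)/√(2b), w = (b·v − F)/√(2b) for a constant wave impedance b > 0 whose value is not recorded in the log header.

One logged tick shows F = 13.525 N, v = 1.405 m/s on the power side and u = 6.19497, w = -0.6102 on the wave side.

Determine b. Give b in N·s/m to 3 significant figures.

u + w = 5.58477;  u + w = √(2b)·v, so √(2b) = 5.58477/1.405 = 3.97493.
b = (√(2b))²/2 = 15.80003/2 = 7.90002.
(Check via u − w = 2F/√(2b): u − w = 6.80517, 2F/√(2b) = 6.80516.)

b = 7.9 N·s/m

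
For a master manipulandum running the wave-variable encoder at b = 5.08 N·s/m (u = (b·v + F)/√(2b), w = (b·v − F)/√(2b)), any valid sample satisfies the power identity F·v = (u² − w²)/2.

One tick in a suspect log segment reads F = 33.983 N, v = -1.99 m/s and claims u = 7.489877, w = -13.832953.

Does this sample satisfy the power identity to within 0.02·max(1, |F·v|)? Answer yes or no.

yes

F·v = 33.983×(-1.99) = -67.626170 W.
(u² − w²)/2 = (56.098257 − 191.350589)/2 = -67.626166 W.
|Δ| = 0.000004;  2% of max(1, |F·v|) = 1.352523.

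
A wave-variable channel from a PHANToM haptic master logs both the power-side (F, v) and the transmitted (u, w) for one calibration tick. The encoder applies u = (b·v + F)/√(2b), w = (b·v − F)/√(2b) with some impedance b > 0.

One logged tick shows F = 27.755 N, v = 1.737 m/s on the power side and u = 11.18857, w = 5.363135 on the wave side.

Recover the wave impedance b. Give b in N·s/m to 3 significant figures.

u + w = 16.551705;  u + w = √(2b)·v, so √(2b) = 16.551705/1.737 = 9.528903.
b = (√(2b))²/2 = 90.799998/2 = 45.399999.
(Check via u − w = 2F/√(2b): u − w = 5.825435, 2F/√(2b) = 5.825434.)

b = 45.4 N·s/m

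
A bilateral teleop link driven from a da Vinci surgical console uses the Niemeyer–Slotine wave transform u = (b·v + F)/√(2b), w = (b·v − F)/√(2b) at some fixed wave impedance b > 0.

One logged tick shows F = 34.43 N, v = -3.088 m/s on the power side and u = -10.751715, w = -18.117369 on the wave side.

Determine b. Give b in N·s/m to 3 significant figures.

u + w = -28.869084;  u + w = √(2b)·v, so √(2b) = -28.869084/(-3.088) = 9.348797.
b = (√(2b))²/2 = 87.399998/2 = 43.699999.
(Check via u − w = 2F/√(2b): u − w = 7.365654, 2F/√(2b) = 7.365654.)

b = 43.7 N·s/m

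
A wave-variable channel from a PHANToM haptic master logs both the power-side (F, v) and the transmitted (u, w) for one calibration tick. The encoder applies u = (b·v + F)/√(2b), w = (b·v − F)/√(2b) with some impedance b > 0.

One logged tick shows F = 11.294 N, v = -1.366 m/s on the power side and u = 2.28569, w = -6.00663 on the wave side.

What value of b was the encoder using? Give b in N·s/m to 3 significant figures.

b = 3.71 N·s/m

u + w = -3.72094;  u + w = √(2b)·v, so √(2b) = -3.72094/(-1.366) = 2.72397.
b = (√(2b))²/2 = 7.42000/2 = 3.71000.
(Check via u − w = 2F/√(2b): u − w = 8.29232, 2F/√(2b) = 8.29232.)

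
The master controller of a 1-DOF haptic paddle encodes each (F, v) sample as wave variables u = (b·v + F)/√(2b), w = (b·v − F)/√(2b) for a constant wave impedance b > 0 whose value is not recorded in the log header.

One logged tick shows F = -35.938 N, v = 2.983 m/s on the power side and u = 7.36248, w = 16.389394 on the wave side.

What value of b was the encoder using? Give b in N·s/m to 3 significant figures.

b = 31.7 N·s/m

u + w = 23.751874;  u + w = √(2b)·v, so √(2b) = 23.751874/2.983 = 7.962412.
b = (√(2b))²/2 = 63.400000/2 = 31.700000.
(Check via u − w = 2F/√(2b): u − w = -9.026914, 2F/√(2b) = -9.026913.)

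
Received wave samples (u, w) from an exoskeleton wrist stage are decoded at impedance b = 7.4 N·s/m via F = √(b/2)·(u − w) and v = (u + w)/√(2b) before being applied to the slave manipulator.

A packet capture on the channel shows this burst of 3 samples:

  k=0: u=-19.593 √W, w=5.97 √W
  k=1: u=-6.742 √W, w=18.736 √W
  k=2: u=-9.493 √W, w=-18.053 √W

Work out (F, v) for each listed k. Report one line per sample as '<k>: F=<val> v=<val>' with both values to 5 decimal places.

k=0: u−w=-25.56300, u+w=-13.62300; √(b/2)=1.92354, √(2b)=3.84708; F=1.92354×(-25.563)=-49.17141, v=-13.62300/3.84708=-3.54113
k=1: u−w=-25.47800, u+w=11.99400; √(b/2)=1.92354, √(2b)=3.84708; F=1.92354×(-25.478)=-49.00791, v=11.99400/3.84708=3.11769
k=2: u−w=8.56000, u+w=-27.54600; √(b/2)=1.92354, √(2b)=3.84708; F=1.92354×8.56=16.46549, v=-27.54600/3.84708=-7.16024

0: F=-49.17141 v=-3.54113
1: F=-49.00791 v=3.11769
2: F=16.46549 v=-7.16024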